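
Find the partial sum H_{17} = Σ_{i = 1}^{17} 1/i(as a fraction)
H_17 = 1 + 1/2 + 1/3 + ... + 1/17
= 42142223/12252240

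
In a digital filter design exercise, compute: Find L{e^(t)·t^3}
First shifting: L{e^(at)f(t)} = F(s-a)
L{t^3} = 6/s^4
Shift s → s-1: 6/(s-1)^4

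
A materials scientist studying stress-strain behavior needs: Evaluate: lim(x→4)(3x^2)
Polynomial is continuous, so substitute x = 4:
3·4^2 = 48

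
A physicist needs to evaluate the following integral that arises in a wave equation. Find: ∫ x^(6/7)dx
Power rule: ∫ x^(6/7) dx = x^(13/7)/(13/7)+C

Answer: (7/13)·x^(13/7)+C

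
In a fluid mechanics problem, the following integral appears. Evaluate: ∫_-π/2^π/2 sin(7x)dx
Antiderivative: -cos(7x)/7
Evaluate at bounds: [-cos(7·π/2)/7] - [-cos(7·-π/2)/7]
= (-(0) + (0))/7 = 0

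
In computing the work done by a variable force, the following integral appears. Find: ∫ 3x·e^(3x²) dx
Let u = 3x², du = 6x dx
∫ (1/2)e^u du = e^u/2+C

Answer: e^(3x²)/2+C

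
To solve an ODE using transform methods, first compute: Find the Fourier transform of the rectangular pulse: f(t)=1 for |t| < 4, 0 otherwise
F(omega) = integral from -4 to 4 of e^(-j*omega*t) dt
= 2*sin(4*omega)/omega = 8*sinc(4*omega/pi)

Answer: 2*sin(4*omega)/omega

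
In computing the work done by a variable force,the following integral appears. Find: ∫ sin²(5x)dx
Using identity sin²(u)=(1 - cos(2u))/2:
∫ (1 - cos(10x))/2 dx=x/2 - sin(10x)/20+C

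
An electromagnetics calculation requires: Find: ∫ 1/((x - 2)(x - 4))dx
Partial fractions: 1/((x-2)(x-4)) = A/(x-2) + B/(x-4)
A = -1/2, B = 1/2
∫ [-1/2· 1/(x-2) + 1/2· 1/(x-4)] dx
= (1/2)[ln|x-4| - ln|x-2|] + C

Answer: (1/2)·ln|(x-4)/(x-2)| + C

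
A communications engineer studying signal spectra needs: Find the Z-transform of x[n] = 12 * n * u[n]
Z{n * u[n]}=z/(z-1)^2
By linearity: Z{12 * n * u[n]}=12z/(z-1)^2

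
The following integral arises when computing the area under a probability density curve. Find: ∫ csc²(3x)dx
Since d/dx[-cot(3x)]=3csc²(3x), integral=-cot(3x)/3+C

Answer: (-1/3)cot(3x)+C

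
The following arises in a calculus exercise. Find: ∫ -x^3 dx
Using power rule: ∫ -x^3 dx = -1/4 x^4 + C = (-1/4)x^4 + C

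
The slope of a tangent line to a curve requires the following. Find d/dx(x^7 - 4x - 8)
Power rule: d/dx(ax^n)=n·a·x^(n-1)
Term by term: 7·x^6 - 4

Answer: 7x^6 - 4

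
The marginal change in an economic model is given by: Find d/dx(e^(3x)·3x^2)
Product rule: (fg)'=f'g+fg'
f=e^(3x), f'=3·e^(3x)
g=3x^2, g'=6x

Answer: 9·e^(3x)·x^2+6·e^(3x)·x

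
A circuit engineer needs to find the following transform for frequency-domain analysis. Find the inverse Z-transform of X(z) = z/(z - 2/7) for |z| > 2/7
Standard pair: z/(z-a) <-> a^n * u[n] for causal signals
With a=2/7: x[n]=(2/7)^n * u[n]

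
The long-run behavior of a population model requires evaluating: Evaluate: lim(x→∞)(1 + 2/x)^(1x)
Rewrite as [(1+2/x)^x]^1.
lim(1+2/x)^x = e^2, so limit = (e^2)^1 = e^2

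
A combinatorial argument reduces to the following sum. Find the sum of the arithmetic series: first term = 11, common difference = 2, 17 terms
Last term: a_n=11+(17-1)·2=43
Sum=n(a_1+a_n)/2=17(11+43)/2=459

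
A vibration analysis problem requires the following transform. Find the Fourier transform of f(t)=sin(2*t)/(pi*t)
sin(W*t)/(pi*t) = (W/pi)*sinc(W*t/pi) is the impulse response of the ideal low-pass filter with cutoff W (here W = 2).
Its Fourier transform is a rectangular function:
F(omega) = 1 for |omega| < 2, 0 otherwise

Answer: rect(omega/4) [i.e., 1 for |omega| < 2, 0 otherwise]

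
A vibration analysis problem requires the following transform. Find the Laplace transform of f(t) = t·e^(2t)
L{t·e^(at)} = 1/(s-a)²
L{t·e^(2t)} = 1/(s-2)²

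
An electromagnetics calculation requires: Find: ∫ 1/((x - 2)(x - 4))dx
Partial fractions: 1/((x-2)(x-4)) = A/(x-2)+B/(x-4)
A = -1/2, B = 1/2
∫ [-1/2· 1/(x-2)+1/2· 1/(x-4)] dx
= (1/2)[ln|x-4| - ln|x-2|]+C

Answer: (1/2)·ln|(x-4)/(x-2)|+C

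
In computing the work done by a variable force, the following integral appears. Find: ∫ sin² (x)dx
Using identity sin²(u)=(1 - cos(2u))/2:
∫ (1 - cos(2x))/2 dx=x/2 - sin(2x)/4 + C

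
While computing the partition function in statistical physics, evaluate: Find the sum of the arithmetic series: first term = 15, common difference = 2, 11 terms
Last term: a_n=15 + (11 - 1)·2=35
Sum=n(a_1 + a_n)/2=11(15 + 35)/2=275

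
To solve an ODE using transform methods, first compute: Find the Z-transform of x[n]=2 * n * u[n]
Z{n * u[n]}=z/(z-1)^2
By linearity: Z{2 * n * u[n]}=2z/(z-1)^2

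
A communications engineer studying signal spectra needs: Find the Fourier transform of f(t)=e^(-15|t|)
Using the standard pair: F{e^(-a|t|)}=2a/(a^2 + omega^2)
With a=15: F(omega)=30/(225 + omega^2)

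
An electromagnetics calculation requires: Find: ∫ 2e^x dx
Since d/dx[e^x]=+e^x, we get 2e^x+C

Answer: 2e^x+C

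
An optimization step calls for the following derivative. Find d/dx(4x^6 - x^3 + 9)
Power rule: d/dx(ax^n) = n·a·x^(n-1)
Term by term: 24·x^5 - 3·x^2

Answer: 24x^5 - 3x^2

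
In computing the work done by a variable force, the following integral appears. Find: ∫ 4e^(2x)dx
Since d/dx[e^(2x)]=2e^(2x), we get 2 e^(2x) + C

Answer: 2e^(2x) + C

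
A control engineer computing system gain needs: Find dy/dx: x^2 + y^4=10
Differentiate: 2x + 4y^3·(dy/dx) = 0
dy/dx = -2x/(4y^3)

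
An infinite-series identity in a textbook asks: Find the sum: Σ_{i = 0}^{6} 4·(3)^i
Geometric series: S=a(1 - r^n)/(1 - r)
a=4, r=3, n=7
S=4(1 - 2187)/-2=4372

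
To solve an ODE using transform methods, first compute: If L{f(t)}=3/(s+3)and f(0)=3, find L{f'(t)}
L{f'(t)} = s·F(s) - f(0) = 3s/(s + 3) - 3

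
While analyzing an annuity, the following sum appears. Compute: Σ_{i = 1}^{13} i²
Using formula: Σ i^2=n(n+1)(2n+1)/6=13·14·27/6=819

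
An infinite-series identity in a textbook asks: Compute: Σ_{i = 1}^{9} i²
Using formula: Σ i^2 = n(n + 1)(2n + 1)/6 = 9·10·19/6 = 285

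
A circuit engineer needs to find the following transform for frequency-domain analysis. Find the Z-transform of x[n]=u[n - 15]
Using the time-shift property: Z{u[n-15]}=z^(-15) * z/(z-1)
=z^(-14)/(z-1)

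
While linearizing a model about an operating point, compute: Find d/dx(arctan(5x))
d/dx[arctan(u)]=u'/(1+u²), u=5x, u'=5

Answer: 5/(1+25x²)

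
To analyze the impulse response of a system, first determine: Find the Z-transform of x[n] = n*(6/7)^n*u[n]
Using the property Z{n * a^n * u[n]}=az/(z-a)^2
With a=6/7: X(z)=(6/7)z/(z - 6/7)^2, |z| > 6/7

Answer: (6/7)z/(z - 6/7)^2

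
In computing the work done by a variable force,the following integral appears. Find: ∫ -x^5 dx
Using power rule: ∫ -x^5 dx=-1/6 x^6 + C=(-1/6)x^6 + C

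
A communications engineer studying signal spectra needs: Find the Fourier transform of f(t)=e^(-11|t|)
Using the standard pair: F{e^(-a|t|)}=2a/(a^2 + omega^2)
With a=11: F(omega)=22/(121 + omega^2)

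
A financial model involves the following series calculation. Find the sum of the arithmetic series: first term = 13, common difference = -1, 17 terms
Last term: a_n = 13+(17-1)·-1 = -3
Sum = n(a_1+a_n)/2 = 17(13+(-3))/2 = 85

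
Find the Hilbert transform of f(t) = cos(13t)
The Hilbert transform shifts each frequency component by -pi/2.
H{cos(wt)} = sin(wt)
With w = 13: H{cos(13t)} = sin(13t)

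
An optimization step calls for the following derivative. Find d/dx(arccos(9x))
d/dx[arccos(u)]=-u'/√(1-u²), u=9x, u'=9

Answer: -9/√(1 - 81x²)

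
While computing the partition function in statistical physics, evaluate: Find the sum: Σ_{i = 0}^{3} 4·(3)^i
Geometric series: S = a(1 - r^n)/(1 - r)
a = 4, r = 3, n = 4
S = 4(1 - 81)/-2 = 160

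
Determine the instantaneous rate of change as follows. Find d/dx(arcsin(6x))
d/dx[arcsin(u)] = u'/√(1-u²), u = 6x, u' = 6

Answer: 6/√(1 - 36x²)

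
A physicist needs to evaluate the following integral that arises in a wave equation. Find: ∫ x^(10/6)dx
Power rule: ∫ x^(5/3) dx=x^(8/3)/(8/3)+C

Answer: (3/8)·x^(8/3)+C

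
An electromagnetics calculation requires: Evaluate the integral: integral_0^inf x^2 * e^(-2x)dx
This is a Gamma integral. Substitute u=2x (du=2 dx):
integral_0^inf x^2 * e^(-2x) dx=(1/2^3) integral_0^inf u^2 * e^(-u) du
=Gamma(3)/2^3=2!/2^3=2/8

Answer: 1/4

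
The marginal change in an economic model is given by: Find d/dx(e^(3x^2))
Chain rule: d/dx[e^u]=e^u · u' where u=3x^2
u'=6x

Answer: 6x·e^(3x^2)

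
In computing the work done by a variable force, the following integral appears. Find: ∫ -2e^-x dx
Since d/dx[e^-x] = - e^-x, we get 2e^-x + C

Answer: 2e^-x + C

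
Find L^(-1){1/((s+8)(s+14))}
Partial fractions: 1/((s + 8)(s + 14)) = A/(s + 8) + B/(s + 14)
Cover-up: A = 1/(s + 14)|_{s = -8} = 1/6; B = 1/(s + 8)|_{s = -14} = -1/6
L^(-1) = (1/6)e^(-8t) - (1/6)e^(-14t)

Answer: (1/6)(e^(-8t) - e^(-14t))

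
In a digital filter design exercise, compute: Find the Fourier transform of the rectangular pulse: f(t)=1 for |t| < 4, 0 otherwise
F(omega) = integral from -4 to 4 of e^(-j * omega * t) dt
= 2 * sin(4 * omega)/omega = 8 * sinc(4 * omega/pi)

Answer: 2 * sin(4 * omega)/omega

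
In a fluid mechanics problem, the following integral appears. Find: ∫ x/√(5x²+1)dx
Let u = 5x² + 1, du = 10x dx
∫ (1/10)·u^(-1/2) du = √u/5 + C

Answer: √(5x² + 1)/5 + C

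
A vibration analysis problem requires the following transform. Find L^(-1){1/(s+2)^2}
L^(-1){1/(s-a)^n} = t^(n-1)·e^(at)/(n-1)!
Here a = -2, n = 2: t^1·e^(-2t)/1

Answer: t·e^(-2t)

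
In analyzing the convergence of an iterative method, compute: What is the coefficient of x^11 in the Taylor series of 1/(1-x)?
1/(1-x) = Σ x^n for |x|<1
All coefficients are 1

Answer: 1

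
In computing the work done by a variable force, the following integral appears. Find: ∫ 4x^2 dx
Using power rule: ∫ 4x^2 dx=4/3 x^3 + C=(4/3)x^3 + C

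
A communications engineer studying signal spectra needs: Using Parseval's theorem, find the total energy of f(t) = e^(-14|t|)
Parseval's theorem: E=integral |f(t)|^2 dt=(1/2pi) integral |F(omega)|^2 domega
E=integral_{-inf}^{inf} e^(-28|t|) dt=2 * integral_0^inf e^(-28t) dt=2/(2 * 14)=1/14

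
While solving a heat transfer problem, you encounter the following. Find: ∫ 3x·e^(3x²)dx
Let u=3x², du=6x dx
∫ (1/2)e^u du=e^u/2+C

Answer: e^(3x²)/2+C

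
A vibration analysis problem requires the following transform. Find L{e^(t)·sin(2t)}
First shifting: L{e^(at)f(t)}=F(s-a)
L{sin(2t)}=2/(s²+4)
Shift: 2/((s-1)²+4)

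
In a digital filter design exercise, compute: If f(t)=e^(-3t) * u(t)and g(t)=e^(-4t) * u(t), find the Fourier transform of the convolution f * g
By the convolution theorem: F{f*g}=F(omega)*G(omega)
F(omega)=1/(3 + j*omega), G(omega)=1/(4 + j*omega)
F{f*g}=1/((3 + j*omega)(4 + j*omega))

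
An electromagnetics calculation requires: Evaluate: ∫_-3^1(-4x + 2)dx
Step 1: Find antiderivative F(x)=-2x^2+2x
Step 2: F(1) - F(-3)=0 - (-24)=24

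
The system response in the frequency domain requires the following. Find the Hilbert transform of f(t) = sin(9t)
The Hilbert transform shifts each frequency component by -pi/2.
H{sin(wt)}=-cos(wt)
With w=9: H{sin(9t)}=-cos(9t)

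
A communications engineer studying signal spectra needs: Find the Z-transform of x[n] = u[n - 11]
Using the time-shift property: Z{u[n-11]} = z^(-11)*z/(z-1)
= z^(-10)/(z-1)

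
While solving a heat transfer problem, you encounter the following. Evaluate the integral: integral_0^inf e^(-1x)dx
integral_0^inf e^(-1x) dx = [-1/1*e^(-1x)]_0^inf
= 0 - (-1/1) = 1/1

Answer: 1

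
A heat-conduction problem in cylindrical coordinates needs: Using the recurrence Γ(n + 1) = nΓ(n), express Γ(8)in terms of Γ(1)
Γ(8)=7Γ(7)=7·6Γ(6)=...=7!·Γ(1)=5040·Γ(1)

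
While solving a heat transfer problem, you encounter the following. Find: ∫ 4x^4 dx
Using power rule: ∫ 4x^4 dx = 4/5 x^5+C = (4/5)x^5+C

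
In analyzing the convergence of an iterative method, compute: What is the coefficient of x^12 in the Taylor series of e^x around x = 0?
Taylor series of e^x=Σ x^n/n!
Coefficient of x^12=1/12!=1/479001600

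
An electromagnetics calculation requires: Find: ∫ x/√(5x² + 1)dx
Let u = 5x²+1, du = 10x dx
∫ (1/10)·u^(-1/2) du = √u/5+C

Answer: √(5x²+1)/5+C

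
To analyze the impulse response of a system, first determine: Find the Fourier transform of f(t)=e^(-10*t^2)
The Fourier transform of a Gaussian e^(-a * t^2) is sqrt(pi/a) * e^(-omega^2/(4a)).
With a=10: F(omega)=sqrt(pi/10) * e^(-omega^2/40)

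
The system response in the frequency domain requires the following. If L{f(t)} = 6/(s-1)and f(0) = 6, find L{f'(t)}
L{f'(t)} = s·F(s) - f(0) = 6s/(s-1)-6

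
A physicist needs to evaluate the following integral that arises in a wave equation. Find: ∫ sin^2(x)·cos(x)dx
Let u = sin(x), du = cos(x) dx
∫ u^2 du = u^3/3 + C

Answer: sin^3(x)/3 + C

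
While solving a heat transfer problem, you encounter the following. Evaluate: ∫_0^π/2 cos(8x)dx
Antiderivative: sin(8x)/8
Evaluate at bounds: [sin(8·π/2)/8] - [sin(8·0)/8]
= ((0) - (0))/8 = 0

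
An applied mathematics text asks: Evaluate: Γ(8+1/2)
Γ(n+1/2)=(2n)!√π/(4^n·n!)
=20922789888000√π/(65536·40320)=(2027025/256)·√π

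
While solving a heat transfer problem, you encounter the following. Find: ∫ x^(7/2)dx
Power rule: ∫ x^(7/2) dx = x^(9/2)/(9/2)+C

Answer: (2/9)·x^(9/2)+C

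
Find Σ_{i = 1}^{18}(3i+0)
= 3·Σ i + 0·18 = 3·171 + 0 = 513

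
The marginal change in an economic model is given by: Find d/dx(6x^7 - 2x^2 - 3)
Power rule: d/dx(ax^n) = n·a·x^(n-1)
Term by term: 42·x^6 - 4·x

Answer: 42x^6 - 4x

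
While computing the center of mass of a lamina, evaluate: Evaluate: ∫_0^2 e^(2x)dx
Antiderivative: (1/2)e^(2x)
Evaluate: (1/2)(e^4-1)

Answer: (e^4-1)/2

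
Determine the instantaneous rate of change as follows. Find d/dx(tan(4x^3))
Chain rule: d/dx[tan(u)]=sec²(u)·u' where u=4x^3
u'=12x^2

Answer: 12x^2·sec²(4x^3)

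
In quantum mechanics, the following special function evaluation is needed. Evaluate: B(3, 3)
B(x,y) = Γ(x)Γ(y)/Γ(x + y) = (x-1)!(y-1)!/(x + y-1)!
B(3,3) = 2!·2!/5! = 1/30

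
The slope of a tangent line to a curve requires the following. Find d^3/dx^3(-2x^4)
Apply power rule 3 times:
d^1: -8x^3
d^2: -24x^2
d^3: -48x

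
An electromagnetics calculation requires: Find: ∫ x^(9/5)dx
Power rule: ∫ x^(9/5) dx = x^(14/5)/(14/5)+C

Answer: (5/14)·x^(14/5)+C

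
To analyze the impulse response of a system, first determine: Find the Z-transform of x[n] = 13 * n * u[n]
Z{n * u[n]}=z/(z-1)^2
By linearity: Z{13 * n * u[n]}=13z/(z-1)^2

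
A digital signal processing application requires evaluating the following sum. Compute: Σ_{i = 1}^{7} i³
Using formula: Σ i^3 = [n(n+1)/2]² = [7·8/2]² = 784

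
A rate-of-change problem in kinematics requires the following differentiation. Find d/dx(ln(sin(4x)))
Chain rule: d/dx[ln(u)]=u'/u where u=sin(4x)
u'=4cos(4x)

Answer: (4cos(4x))/(sin(4x))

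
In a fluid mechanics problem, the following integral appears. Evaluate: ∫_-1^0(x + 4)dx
Step 1: Find antiderivative F(x) = (1/2)x^2+4x
Step 2: F(0) - F(-1) = 0 - (-7/2) = 7/2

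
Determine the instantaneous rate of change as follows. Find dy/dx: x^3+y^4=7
Differentiate: 3x^2+4y^3·(dy/dx)=0
dy/dx=-3x^2/(4y^3)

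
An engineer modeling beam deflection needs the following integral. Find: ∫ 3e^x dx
Since d/dx[e^x] = + e^x, we get 3e^x + C

Answer: 3e^x + C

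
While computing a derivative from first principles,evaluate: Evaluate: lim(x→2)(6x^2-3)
Polynomial is continuous, so substitute x=2:
6·2^2-3=21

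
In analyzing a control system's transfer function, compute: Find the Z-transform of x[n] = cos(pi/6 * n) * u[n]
Z{cos(w0*n)*u[n]} = z(z - cos(w0))/(z^2-2z*cos(w0)+1)
With w0 = pi/6: X(z) = z(z - cos(pi/6))/(z^2-2z*cos(pi/6)+1)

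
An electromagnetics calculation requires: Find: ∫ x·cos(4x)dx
By parts: u=x, dv=cos(4x) dx
du=dx, v=sin(4x)/4
=x·sin(4x)/4 + cos(4x)/4² + C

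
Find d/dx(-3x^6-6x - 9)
Power rule: d/dx(ax^n) = n·a·x^(n-1)
Term by term: -18·x^5-6

Answer: -18x^5-6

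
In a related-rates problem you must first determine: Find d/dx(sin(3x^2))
Chain rule: d/dx[sin(u)]=cos(u)·u' where u=3x^2
u'=6x

Answer: 6x·cos(3x^2)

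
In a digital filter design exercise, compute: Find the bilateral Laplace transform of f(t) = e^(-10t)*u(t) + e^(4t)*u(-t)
For e^(-10t)*u(t): L = 1/(s + 10), Re(s) > -10
For e^(4t)*u(-t): L = -1/(s-4), Re(s) < 4
Combined: F(s) = 1/(s + 10) - 1/(s-4), -10 < Re(s) < 4

Answer: 1/(s + 10) - 1/(s-4), ROC: -10 < Re(s) < 4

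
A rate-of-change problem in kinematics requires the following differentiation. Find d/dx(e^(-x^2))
Chain rule: d/dx[e^u] = e^u · u' where u = -x^2
u' = -2x

Answer: -2x·e^(-x^2)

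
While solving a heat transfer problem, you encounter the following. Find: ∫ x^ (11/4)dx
Power rule: ∫ x^(11/4) dx = x^(15/4)/(15/4)+C

Answer: (4/15)·x^(15/4)+C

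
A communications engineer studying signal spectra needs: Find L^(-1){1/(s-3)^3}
L^(-1){1/(s-a)^n}=t^(n-1)·e^(at)/(n-1)!
Here a=3, n=3: t^2·e^(3t)/2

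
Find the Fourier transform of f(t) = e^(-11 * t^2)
The Fourier transform of a Gaussian e^(-a*t^2) is sqrt(pi/a)*e^(-omega^2/(4a)).
With a = 11: F(omega) = sqrt(pi/11)*e^(-omega^2/44)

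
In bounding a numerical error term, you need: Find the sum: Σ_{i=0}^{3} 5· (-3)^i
Geometric series: S = a(1 - r^n)/(1 - r)
a = 5, r = -3, n = 4
S = 5(1-81)/4 = -100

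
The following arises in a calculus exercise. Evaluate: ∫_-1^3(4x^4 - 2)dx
Step 1: Find antiderivative F(x)=(4/5)x^5-2x
Step 2: F(3) - F(-1)=942/5 - (6/5)=936/5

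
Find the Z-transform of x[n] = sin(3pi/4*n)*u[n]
Z{sin(w0*n)*u[n]}=z*sin(w0)/(z^2-2z*cos(w0)+1)
With w0=3pi/4: X(z)=z*sin(3pi/4)/(z^2-2z*cos(3pi/4)+1)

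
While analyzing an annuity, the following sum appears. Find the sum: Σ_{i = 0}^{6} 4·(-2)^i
Geometric series: S = a(1 - r^n)/(1 - r)
a = 4, r = -2, n = 7
S = 4(1 + 128)/3 = 172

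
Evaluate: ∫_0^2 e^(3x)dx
Antiderivative: (1/3)e^(3x)
Evaluate: (1/3)(e^6 - 1)

Answer: (e^6 - 1)/3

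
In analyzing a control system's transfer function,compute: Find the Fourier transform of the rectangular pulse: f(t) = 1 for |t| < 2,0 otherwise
F(omega) = integral from -2 to 2 of e^(-j * omega * t) dt
= 2 * sin(2 * omega)/omega = 4 * sinc(2 * omega/pi)

Answer: 2 * sin(2 * omega)/omega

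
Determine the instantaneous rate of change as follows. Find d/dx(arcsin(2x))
d/dx[arcsin(u)]=u'/√(1-u²), u=2x, u'=2

Answer: 2/√(1 - 4x²)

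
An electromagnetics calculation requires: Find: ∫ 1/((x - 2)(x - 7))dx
Partial fractions: 1/((x-2)(x-7))=A/(x-2) + B/(x-7)
A=-1/5, B=1/5
∫ [-1/5· 1/(x-2) + 1/5· 1/(x-7)] dx
=(1/5)[ln|x-7| - ln|x-2|] + C

Answer: (1/5)·ln|(x-7)/(x-2)| + C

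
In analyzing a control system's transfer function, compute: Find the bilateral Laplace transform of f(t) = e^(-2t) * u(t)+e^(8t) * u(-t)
For e^(-2t)*u(t): L=1/(s + 2), Re(s) > -2
For e^(8t)*u(-t): L=-1/(s-8), Re(s) < 8
Combined: F(s)=1/(s + 2) - 1/(s-8), -2 < Re(s) < 8

Answer: 1/(s + 2) - 1/(s-8), ROC: -2 < Re(s) < 8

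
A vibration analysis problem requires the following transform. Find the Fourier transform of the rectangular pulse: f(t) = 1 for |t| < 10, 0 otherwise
F(omega)=integral from -10 to 10 of e^(-j * omega * t) dt
=2 * sin(10 * omega)/omega=20 * sinc(10 * omega/pi)

Answer: 2 * sin(10 * omega)/omega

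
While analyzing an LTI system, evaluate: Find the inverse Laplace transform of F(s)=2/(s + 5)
L^(-1){2/(s-a)} = c·e^(at)
Here a = -5, c = 2

Answer: 2e^(-5t)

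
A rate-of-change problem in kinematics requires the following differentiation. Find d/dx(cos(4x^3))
Chain rule: d/dx[cos(u)] = -sin(u)·u' where u = 4x^3
u' = 12x^2

Answer: -12x^2·sin(4x^3)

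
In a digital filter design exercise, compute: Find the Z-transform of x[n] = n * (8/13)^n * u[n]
Using the property Z{n*a^n*u[n]} = az/(z-a)^2
With a = 8/13: X(z) = (8/13)z/(z - 8/13)^2, |z| > 8/13

Answer: (8/13)z/(z - 8/13)^2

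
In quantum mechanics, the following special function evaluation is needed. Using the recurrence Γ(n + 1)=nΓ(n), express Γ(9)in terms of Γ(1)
Γ(9) = 8Γ(8) = 8·7Γ(7) = ... = 8!·Γ(1) = 40320·Γ(1)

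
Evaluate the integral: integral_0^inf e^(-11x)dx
integral_0^inf e^(-11x) dx=[-1/11*e^(-11x)]_0^inf
=0 - (-1/11)=1/11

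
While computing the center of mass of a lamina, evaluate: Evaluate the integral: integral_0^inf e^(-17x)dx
integral_0^inf e^(-17x) dx = [-1/17*e^(-17x)]_0^inf
= 0 - (-1/17) = 1/17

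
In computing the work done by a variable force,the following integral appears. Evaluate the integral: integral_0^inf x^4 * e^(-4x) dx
This is a Gamma integral. Substitute u=4x (du=4 dx):
integral_0^inf x^4*e^(-4x) dx=(1/4^5) integral_0^inf u^4*e^(-u) du
=Gamma(5)/4^5=4!/4^5=24/1024

Answer: 3/128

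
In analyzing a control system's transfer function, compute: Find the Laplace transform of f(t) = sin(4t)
L{sin(wt)}=w/(s²+w²)
L{sin(4t)}=4/(s²+16)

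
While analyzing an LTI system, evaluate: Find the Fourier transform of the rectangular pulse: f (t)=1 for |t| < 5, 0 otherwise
F(omega) = integral from -5 to 5 of e^(-j*omega*t) dt
= 2*sin(5*omega)/omega = 10*sinc(5*omega/pi)

Answer: 2*sin(5*omega)/omega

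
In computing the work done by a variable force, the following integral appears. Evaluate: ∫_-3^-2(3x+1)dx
Step 1: Find antiderivative F(x)=(3/2)x^2+x
Step 2: F(-2) - F(-3)=4 - (21/2)=-13/2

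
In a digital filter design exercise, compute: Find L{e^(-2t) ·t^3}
First shifting: L{e^(at)f(t)}=F(s-a)
L{t^3}=6/s^4
Shift s → s+2: 6/(s+2)^4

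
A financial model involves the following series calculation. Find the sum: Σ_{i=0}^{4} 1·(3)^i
Geometric series: S = a(1 - r^n)/(1 - r)
a = 1, r = 3, n = 5
S = 1(1 - 243)/-2 = 121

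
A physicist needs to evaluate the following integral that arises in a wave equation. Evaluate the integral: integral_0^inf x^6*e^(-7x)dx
This is a Gamma integral. Substitute u=7x (du=7 dx):
integral_0^inf x^6 * e^(-7x) dx=(1/7^7) integral_0^inf u^6 * e^(-u) du
=Gamma(7)/7^7=6!/7^7=720/823543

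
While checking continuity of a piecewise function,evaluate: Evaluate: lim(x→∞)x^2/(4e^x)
Apply L'Hôpital 2 times (∞/∞ each time):
Eventually get 2!/(4e^x) → 0

Answer: 0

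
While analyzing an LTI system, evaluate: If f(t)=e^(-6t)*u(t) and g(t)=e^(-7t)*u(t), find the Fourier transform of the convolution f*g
By the convolution theorem: F{f*g}=F(omega)*G(omega)
F(omega)=1/(6 + j*omega), G(omega)=1/(7 + j*omega)
F{f*g}=1/((6 + j*omega)(7 + j*omega))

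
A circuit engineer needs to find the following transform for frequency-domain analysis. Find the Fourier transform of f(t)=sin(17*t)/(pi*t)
sin(W * t)/(pi * t)=(W/pi) * sinc(W * t/pi) is the impulse response of the ideal low-pass filter with cutoff W (here W=17).
Its Fourier transform is a rectangular function:
F(omega)=1 for |omega| < 17, 0 otherwise

Answer: rect(omega/34) [i.e., 1 for |omega| < 17, 0 otherwise]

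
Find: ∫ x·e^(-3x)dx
Integration by parts: u=x, dv=e^(-3x) dx
du=dx, v=e^(-3x)/(-3)
=x·e^(-3x)/(-3) - ∫ e^(-3x)/(-3) dx
=x·e^(-3x)/(-3) - e^(-3x)/9 + C

Answer: e^(-3x)(x/(-3) - 1/9) + C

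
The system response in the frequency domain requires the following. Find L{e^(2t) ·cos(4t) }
First shifting: L{e^(at)f(t)}=F(s-a)
L{cos(4t)}=s/(s² + 16)
Shift: (s-2)/((s-2)² + 16)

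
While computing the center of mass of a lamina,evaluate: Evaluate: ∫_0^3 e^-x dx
Antiderivative: -e^-x
Evaluate: -(e^-3-1)

Answer: (e^-3-1)/(-1)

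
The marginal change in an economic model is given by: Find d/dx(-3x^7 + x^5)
Power rule: d/dx(ax^n)=n·a·x^(n-1)
Term by term: -21·x^6+5·x^4

Answer: -21x^6+5x^4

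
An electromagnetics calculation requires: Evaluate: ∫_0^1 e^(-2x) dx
Antiderivative: (1/(-2))e^(-2x)
Evaluate: (1/(-2))(e^-2-1)

Answer: (e^-2-1)/(-2)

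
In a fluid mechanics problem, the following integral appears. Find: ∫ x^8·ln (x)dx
By parts: u = ln(x), dv = x^8 dx
du = 1/x dx, v = x^9/9
= x^9·ln(x)/9 - ∫ x^8/9 dx
= x^9·ln(x)/9 - x^9/81+C

Answer: x^9(ln(x)/9-1/81)+C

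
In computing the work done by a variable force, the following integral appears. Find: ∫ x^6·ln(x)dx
By parts: u=ln(x), dv=x^6 dx
du=1/x dx, v=x^7/7
=x^7·ln(x)/7 - ∫ x^6/7 dx
=x^7·ln(x)/7 - x^7/49 + C

Answer: x^7(ln(x)/7 - 1/49) + C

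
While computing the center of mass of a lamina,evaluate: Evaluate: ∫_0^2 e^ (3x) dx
Antiderivative: (1/3)e^(3x)
Evaluate: (1/3)(e^6-1)

Answer: (e^6-1)/3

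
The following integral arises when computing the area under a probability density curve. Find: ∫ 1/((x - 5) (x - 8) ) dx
Partial fractions: 1/((x-5)(x-8))=A/(x-5) + B/(x-8)
A=-1/3, B=1/3
∫ [-1/3· 1/(x-5) + 1/3· 1/(x-8)] dx
=(1/3)[ln|x-8| - ln|x-5|] + C

Answer: (1/3)·ln|(x-8)/(x-5)| + C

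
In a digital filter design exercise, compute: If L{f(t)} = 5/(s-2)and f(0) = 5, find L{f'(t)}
L{f'(t)} = s·F(s) - f(0) = 5s/(s-2)-5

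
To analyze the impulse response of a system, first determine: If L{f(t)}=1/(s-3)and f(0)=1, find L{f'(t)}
L{f'(t)} = s·F(s) - f(0) = s/(s-3)-1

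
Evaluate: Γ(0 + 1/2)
Γ(1/2)=√π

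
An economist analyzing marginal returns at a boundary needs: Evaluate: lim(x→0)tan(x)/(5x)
tan(u) ≈ u for small u:
tan(x)/(5x) ≈ x/(5x) = 1/5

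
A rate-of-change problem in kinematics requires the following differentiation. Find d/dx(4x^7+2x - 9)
Power rule: d/dx(ax^n)=n·a·x^(n-1)
Term by term: 28·x^6 + 2

Answer: 28x^6 + 2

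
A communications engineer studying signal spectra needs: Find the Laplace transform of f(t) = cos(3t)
L{cos(wt)}=s/(s² + w²)
L{cos(3t)}=s/(s² + 9)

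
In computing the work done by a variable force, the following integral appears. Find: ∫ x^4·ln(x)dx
By parts: u = ln(x), dv = x^4 dx
du = 1/x dx, v = x^5/5
= x^5·ln(x)/5 - ∫ x^4/5 dx
= x^5·ln(x)/5 - x^5/25+C

Answer: x^5(ln(x)/5-1/25)+C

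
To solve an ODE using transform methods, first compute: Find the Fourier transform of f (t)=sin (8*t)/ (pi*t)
sin(W*t)/(pi*t) = (W/pi)*sinc(W*t/pi) is the impulse response of the ideal low-pass filter with cutoff W (here W = 8).
Its Fourier transform is a rectangular function:
F(omega) = 1 for |omega| < 8, 0 otherwise

Answer: rect(omega/16) [i.e., 1 for |omega| < 8, 0 otherwise]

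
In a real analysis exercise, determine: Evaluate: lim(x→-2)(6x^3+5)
Polynomial is continuous, so substitute x=-2:
6·(-2)^3+5=-43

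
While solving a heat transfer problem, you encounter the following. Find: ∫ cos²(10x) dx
Using identity cos²(u)=(1 + cos(2u))/2:
∫ (1 + cos(20x))/2 dx=x/2 + sin(20x)/40 + C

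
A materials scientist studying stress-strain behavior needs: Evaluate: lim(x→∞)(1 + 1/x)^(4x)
Rewrite as [(1+1/x)^x]^4.
lim(1+1/x)^x = e^1, so limit = (e^1)^4 = e^4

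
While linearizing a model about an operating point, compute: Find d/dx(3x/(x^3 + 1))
Quotient rule: (f/g)'=(f'g - fg')/g²
f=3x, f'=3
g=x^3 + 1, g'=3x^2

Answer: (3·(x^3 + 1) - 9x^3)/(x^3 + 1)²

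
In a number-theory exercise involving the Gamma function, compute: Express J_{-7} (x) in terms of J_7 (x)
For integer n: J_{-n}(x) = (-1)^n J_n(x)
With n = 7: J_{-7}(x) = (-1)^7 J_7(x) = -J_7(x)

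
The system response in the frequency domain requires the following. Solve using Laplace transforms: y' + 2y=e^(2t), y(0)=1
Take L: sY - 1+2Y = 1/(s-2)
Y(s+2) = 1/(s-2)+1
Y = 1/((s-2)(s+2))+1/(s+2)
Partial fractions: 1/((s-2)(s+2)) = (1/4)/(s-2) - (1/4)/(s+2)
So Y = (1/4)/(s-2)+(3/4)/(s+2)
Inverse Laplace transform (L^(-1){1/(s-2)} = e^(2t), L^(-1){1/(s+2)} = e^(-2t)):

Answer: y(t) = (1/4)·e^(2t)+(3/4)·e^(-2t)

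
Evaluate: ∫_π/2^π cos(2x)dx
Antiderivative: sin(2x)/2
Evaluate at bounds: [sin(2·π)/2] - [sin(2·π/2)/2]
=((0) - (0))/2=0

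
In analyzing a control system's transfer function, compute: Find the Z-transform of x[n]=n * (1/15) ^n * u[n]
Using the property Z{n*a^n*u[n]}=az/(z-a)^2
With a=1/15: X(z)=(1/15)z/(z - 1/15)^2, |z| > 1/15

Answer: (1/15)z/(z - 1/15)^2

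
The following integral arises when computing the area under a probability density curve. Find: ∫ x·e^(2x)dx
Integration by parts: u = x, dv = e^(2x) dx
du = dx, v = e^(2x)/2
= x·e^(2x)/2 - ∫ e^(2x)/2 dx
= x·e^(2x)/2 - e^(2x)/4+C

Answer: e^(2x)(x/2-1/4)+C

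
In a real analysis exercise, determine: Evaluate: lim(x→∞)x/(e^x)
Apply L'Hôpital 1 times (∞/∞ each time):
Eventually get 1!/(e^x) → 0

Answer: 0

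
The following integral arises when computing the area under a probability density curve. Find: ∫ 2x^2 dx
Using power rule: ∫ 2x^2 dx = 2/3 x^3 + C = (2/3)x^3 + C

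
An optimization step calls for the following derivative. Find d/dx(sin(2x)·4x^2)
Product rule: (fg)'=f'g+fg'
f=sin(2x), f'=2·cos(2x)
g=4x^2, g'=8x

Answer: 8·cos(2x)·x^2+8·sin(2x)·x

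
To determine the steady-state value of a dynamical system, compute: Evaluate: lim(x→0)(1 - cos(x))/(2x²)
Using 1-cos(u) ≈ u²/2 for small u:
(1-cos(x)) ≈ (x)²/2=1x²/2
So limit=1/(2·2)=1/4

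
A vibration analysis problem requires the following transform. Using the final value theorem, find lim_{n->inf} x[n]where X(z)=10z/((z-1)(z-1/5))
Final value theorem: lim x[n] = lim_{z->1} (z-1)*X(z)
(z-1)*X(z) = 10z/(z-1/5)
As z->1: 10/(1 - 1/5) = 10/(4/5) = 25/2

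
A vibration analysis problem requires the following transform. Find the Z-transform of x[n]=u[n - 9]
Using the time-shift property: Z{u[n-9]}=z^(-9)*z/(z-1)
=z^(-8)/(z-1)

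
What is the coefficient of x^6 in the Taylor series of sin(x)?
sin(x) has only odd powers. Coefficient of x^6=0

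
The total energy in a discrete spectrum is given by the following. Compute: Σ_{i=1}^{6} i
Using formula: Σ i^1=n(n + 1)/2=6·7/2=21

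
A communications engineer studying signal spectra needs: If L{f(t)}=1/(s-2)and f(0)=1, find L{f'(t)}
L{f'(t)} = s·F(s) - f(0) = s/(s-2) - 1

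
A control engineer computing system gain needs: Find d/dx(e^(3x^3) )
Chain rule: d/dx[e^u]=e^u · u' where u=3x^3
u'=9x^2

Answer: 9x^2·e^(3x^3)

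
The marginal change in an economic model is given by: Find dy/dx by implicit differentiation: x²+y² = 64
Differentiate both sides: 2x + 2y·(dy/dx) = 0
Solve: dy/dx = -2x/(2y) = -x/y

Answer: dy/dx = -x/y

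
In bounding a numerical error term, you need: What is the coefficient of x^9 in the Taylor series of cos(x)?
cos(x) has only even powers. Coefficient of x^9=0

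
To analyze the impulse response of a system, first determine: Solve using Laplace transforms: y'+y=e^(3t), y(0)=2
Take L: sY - 2 + Y = 1/(s-3)
Y(s + 1) = 1/(s-3) + 2
Y = 1/((s-3)(s + 1)) + 2/(s + 1)
Partial fractions: 1/((s-3)(s + 1)) = (1/4)/(s-3) - (1/4)/(s + 1)
So Y = (1/4)/(s-3) + (7/4)/(s + 1)
Inverse Laplace transform (L^(-1){1/(s-3)} = e^(3t), L^(-1){1/(s + 1)} = e^(-t)):

Answer: y(t) = (1/4)·e^(3t) + (7/4)·e^(-t)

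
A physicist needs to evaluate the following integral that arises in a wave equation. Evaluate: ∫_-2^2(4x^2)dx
Step 1: Find antiderivative F(x)=(4/3)x^3
Step 2: F(2) - F(-2)=32/3 - (-32/3)=64/3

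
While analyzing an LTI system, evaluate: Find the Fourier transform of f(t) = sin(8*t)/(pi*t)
sin(W*t)/(pi*t) = (W/pi)*sinc(W*t/pi) is the impulse response of the ideal low-pass filter with cutoff W (here W = 8).
Its Fourier transform is a rectangular function:
F(omega) = 1 for |omega| < 8, 0 otherwise

Answer: rect(omega/16) [i.e., 1 for |omega| < 8, 0 otherwise]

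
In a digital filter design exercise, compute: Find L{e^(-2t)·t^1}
First shifting: L{e^(at)f(t)}=F(s-a)
L{t^1}=1/s^2
Shift s → s + 2: 1/(s + 2)^2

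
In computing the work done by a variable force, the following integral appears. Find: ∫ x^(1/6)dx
Power rule: ∫ x^(1/6) dx=x^(7/6)/(7/6)+C

Answer: (6/7)·x^(7/6)+C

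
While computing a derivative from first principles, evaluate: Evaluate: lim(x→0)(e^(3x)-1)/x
L'Hôpital (0/0): lim 3e^(3x)/1 = 3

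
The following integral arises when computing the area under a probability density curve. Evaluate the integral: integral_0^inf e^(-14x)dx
integral_0^inf e^(-14x) dx = [-1/14*e^(-14x)]_0^inf
= 0 - (-1/14) = 1/14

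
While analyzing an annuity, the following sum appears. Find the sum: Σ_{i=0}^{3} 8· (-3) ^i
Geometric series: S = a(1 - r^n)/(1 - r)
a = 8, r = -3, n = 4
S = 8(1-81)/4 = -160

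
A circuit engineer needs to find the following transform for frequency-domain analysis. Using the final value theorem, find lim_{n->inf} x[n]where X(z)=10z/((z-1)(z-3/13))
Final value theorem: lim x[n] = lim_{z->1} (z-1) * X(z)
(z-1) * X(z) = 10z/(z-3/13)
As z->1: 10/(1-3/13) = 10/(10/13) = 13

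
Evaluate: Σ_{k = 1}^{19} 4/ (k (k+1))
Partial fractions: 4/(k(k + 1))=4/k - 4/(k + 1)
Telescoping sum: 4(1 - 1/20)=4·19/20

Answer: 19/5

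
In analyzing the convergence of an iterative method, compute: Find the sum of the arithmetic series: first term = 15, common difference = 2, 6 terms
Last term: a_n = 15+(6-1)·2 = 25
Sum = n(a_1+a_n)/2 = 6(15+25)/2 = 120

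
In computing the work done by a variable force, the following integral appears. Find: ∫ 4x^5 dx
Using power rule: ∫ 4x^5 dx=4/6 x^6+C=(2/3)x^6+C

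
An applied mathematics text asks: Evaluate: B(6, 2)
B(x,y)=Γ(x)Γ(y)/Γ(x + y)=(x-1)!(y-1)!/(x + y-1)!
B(6,2)=5!·1!/7!=1/42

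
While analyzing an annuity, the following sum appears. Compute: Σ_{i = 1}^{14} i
Using formula: Σ i^1=n(n+1)/2=14·15/2=105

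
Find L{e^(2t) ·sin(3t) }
First shifting: L{e^(at)f(t)} = F(s-a)
L{sin(3t)} = 3/(s² + 9)
Shift: 3/((s-2)² + 9)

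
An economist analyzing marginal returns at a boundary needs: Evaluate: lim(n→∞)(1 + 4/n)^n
This is the definition of e^4: lim(1 + 4/n)^n=e^4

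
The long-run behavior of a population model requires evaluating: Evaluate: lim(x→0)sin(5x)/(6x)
L'Hôpital (0/0): lim 5cos(5x)/6 = 5/6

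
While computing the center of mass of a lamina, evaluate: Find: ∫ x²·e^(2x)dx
Integration by parts twice:
First: u = x², dv = e^(2x) dx => x²e^(2x)/2 - (2/2)∫ xe^(2x) dx
Second (∫ xe^(2x) dx): xe^(2x)/2 - e^(2x)/4
Combining: e^(2x)(x²/2-2x/4+2/8)+C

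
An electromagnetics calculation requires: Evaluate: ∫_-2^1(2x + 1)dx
Step 1: Find antiderivative F(x)=x^2 + x
Step 2: F(1) - F(-2)=2 - (2)=0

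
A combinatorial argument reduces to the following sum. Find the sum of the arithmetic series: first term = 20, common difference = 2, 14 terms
Last term: a_n=20+(14-1)·2=46
Sum=n(a_1+a_n)/2=14(20+46)/2=462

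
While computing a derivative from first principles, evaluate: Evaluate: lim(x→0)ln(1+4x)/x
L'Hôpital (0/0): lim 4/(1 + 4x) / 1 = 4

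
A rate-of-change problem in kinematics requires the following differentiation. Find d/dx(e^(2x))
Chain rule: d/dx[e^u] = e^u · u' where u = 2x
u' = 2

Answer: 2·e^(2x)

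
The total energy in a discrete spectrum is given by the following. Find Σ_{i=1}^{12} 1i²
=1·n(n + 1)(2n + 1)/6=1·12·13·25/6=650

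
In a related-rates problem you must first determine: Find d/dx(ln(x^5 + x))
Chain rule: d/dx[ln(u)] = u'/u where u = x^5 + x
u' = 5x^4 + 1

Answer: (5x^4 + 1)/(x^5 + x)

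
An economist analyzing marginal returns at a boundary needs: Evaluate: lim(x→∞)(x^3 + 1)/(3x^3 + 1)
Divide numerator and denominator by x^3:
lim (1+1/x^3)/(3+1/x^3)=1/3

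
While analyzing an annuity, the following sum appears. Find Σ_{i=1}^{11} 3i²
=3·n(n+1)(2n+1)/6=3·11·12·23/6=1518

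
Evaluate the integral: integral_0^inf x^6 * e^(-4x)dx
This is a Gamma integral. Substitute u = 4x (du = 4 dx):
integral_0^inf x^6 * e^(-4x) dx = (1/4^7) integral_0^inf u^6 * e^(-u) du
= Gamma(7)/4^7 = 6!/4^7 = 720/16384

Answer: 45/1024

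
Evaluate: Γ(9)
Γ(n) = (n-1)! for positive integers
Γ(9) = 8! = 40320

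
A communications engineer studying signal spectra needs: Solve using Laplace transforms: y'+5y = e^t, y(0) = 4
Take L: sY - 4 + 5Y = 1/(s-1)
Y(s + 5) = 1/(s-1) + 4
Y = 1/((s-1)(s + 5)) + 4/(s + 5)
Partial fractions: 1/((s-1)(s + 5)) = (1/6)/(s-1) - (1/6)/(s + 5)
So Y = (1/6)/(s-1) + (23/6)/(s + 5)
Inverse Laplace transform (L^(-1){1/(s-1)} = e^t, L^(-1){1/(s + 5)} = e^(-5t)):

Answer: y(t) = (1/6)·e^t + (23/6)·e^(-5t)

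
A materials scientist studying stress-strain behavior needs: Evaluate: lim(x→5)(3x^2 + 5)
Polynomial is continuous, so substitute x=5:
3·5^2+5=80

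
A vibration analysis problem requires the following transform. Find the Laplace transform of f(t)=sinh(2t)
L{sinh(at)} = a/(s²-a²)
L{sinh(2t)} = 2/(s²-4)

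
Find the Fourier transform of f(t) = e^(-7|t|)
Using the standard pair: F{e^(-a|t|)} = 2a/(a^2 + omega^2)
With a = 7: F(omega) = 14/(49 + omega^2)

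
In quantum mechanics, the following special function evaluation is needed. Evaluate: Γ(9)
Γ(n) = (n-1)! for positive integers
Γ(9) = 8! = 40320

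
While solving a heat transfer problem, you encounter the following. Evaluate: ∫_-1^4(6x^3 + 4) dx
Step 1: Find antiderivative F(x)=(3/2)x^4+4x
Step 2: F(4) - F(-1)=400 - (-5/2)=805/2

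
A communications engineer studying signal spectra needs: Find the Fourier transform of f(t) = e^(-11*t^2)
The Fourier transform of a Gaussian e^(-a*t^2) is sqrt(pi/a)*e^(-omega^2/(4a)).
With a = 11: F(omega) = sqrt(pi/11)*e^(-omega^2/44)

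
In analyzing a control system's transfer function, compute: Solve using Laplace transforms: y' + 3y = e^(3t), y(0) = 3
Take L: sY - 3 + 3Y = 1/(s-3)
Y(s + 3) = 1/(s-3) + 3
Y = 1/((s-3)(s + 3)) + 3/(s + 3)
Partial fractions: 1/((s-3)(s + 3)) = (1/6)/(s-3) - (1/6)/(s + 3)
So Y = (1/6)/(s-3) + (17/6)/(s + 3)
Inverse Laplace transform (L^(-1){1/(s-3)} = e^(3t), L^(-1){1/(s + 3)} = e^(-3t)):

Answer: y(t) = (1/6)·e^(3t) + (17/6)·e^(-3t)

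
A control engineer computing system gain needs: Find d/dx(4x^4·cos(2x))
Product rule: (fg)' = f'g+fg'
f = 4x^4, f' = 16x^3
g = cos(2x), g' = -2·sin(2x)

Answer: 16x^3·cos(2x)-8x^4·sin(2x)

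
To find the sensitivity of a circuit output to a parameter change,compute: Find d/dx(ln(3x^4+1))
Chain rule: d/dx[ln(u)] = u'/u where u = 3x^4 + 1
u' = 12x^3

Answer: (12x^3)/(3x^4 + 1)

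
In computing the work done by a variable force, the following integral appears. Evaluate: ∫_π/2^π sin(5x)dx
Antiderivative: -cos(5x)/5
Evaluate at bounds: [-cos(5·π)/5] - [-cos(5·π/2)/5]
=(-(-1) + (0))/5=1/5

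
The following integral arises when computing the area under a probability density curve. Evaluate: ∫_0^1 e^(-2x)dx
Antiderivative: (1/(-2))e^(-2x)
Evaluate: (1/(-2))(e^-2-1)

Answer: (e^-2-1)/(-2)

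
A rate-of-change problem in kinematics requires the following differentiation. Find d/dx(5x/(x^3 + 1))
Quotient rule: (f/g)'=(f'g - fg')/g²
f=5x, f'=5
g=x^3+1, g'=3x^2

Answer: (5·(x^3+1)-15x^3)/(x^3+1)²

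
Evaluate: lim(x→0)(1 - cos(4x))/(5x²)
Using 1-cos(u) ≈ u²/2 for small u:
(1-cos(4x)) ≈ (4x)²/2=16x²/2
So limit=16/(2·5)=8/5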